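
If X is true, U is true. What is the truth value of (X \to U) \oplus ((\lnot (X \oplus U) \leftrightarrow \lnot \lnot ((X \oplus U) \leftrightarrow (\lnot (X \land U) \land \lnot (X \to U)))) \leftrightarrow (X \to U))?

X \to U = \text{True} \to \text{True} = \text{True}
X \oplus U = \text{True} \oplus \text{True} = \text{False}
\lnot (X \oplus U) = \lnot \text{False} = \text{True}
X \oplus U = \text{True} \oplus \text{True} = \text{False}
X \land U = \text{True} \land \text{True} = \text{True}
\lnot (X \land U) = \lnot \text{True} = \text{False}
X \to U = \text{True} \to \text{True} = \text{True}
\lnot (X \to U) = \lnot \text{True} = \text{False}
\lnot (X \land U) \land \lnot (X \to U) = \text{False} \land \text{False} = \text{False}
(X \oplus U) \leftrightarrow (\lnot (X \land U) \land \lnot (X \to U)) = \text{False} \leftrightarrow \text{False} = \text{True}
\lnot ((X \oplus U) \leftrightarrow (\lnot (X \land U) \land \lnot (X \to U))) = \lnot \text{True} = \text{False}
\lnot \lnot ((X \oplus U) \leftrightarrow (\lnot (X \land U) \land \lnot (X \to U))) = \lnot \text{False} = \text{True}
\lnot (X \oplus U) \leftrightarrow \lnot \lnot ((X \oplus U) \leftrightarrow (\lnot (X \land U) \land \lnot (X \to U))) = \text{True} \leftrightarrow \text{True} = \text{True}
X \to U = \text{True} \to \text{True} = \text{True}
(\lnot (X \oplus U) \leftrightarrow \lnot \lnot ((X \oplus U) \leftrightarrow (\lnot (X \land U) \land \lnot (X \to U)))) \leftrightarrow (X \to U) = \text{True} \leftrightarrow \text{True} = \text{True}
(X \to U) \oplus ((\lnot (X \oplus U) \leftrightarrow \lnot \lnot ((X \oplus U) \leftrightarrow (\lnot (X \land U) \land \lnot (X \to U)))) \leftrightarrow (X \to U)) = \text{True} \oplus \text{True} = \text{False}

\text{False}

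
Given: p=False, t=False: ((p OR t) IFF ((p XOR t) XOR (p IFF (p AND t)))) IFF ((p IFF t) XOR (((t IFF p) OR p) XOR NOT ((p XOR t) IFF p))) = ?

Substituting p=False, t=False:
p OR t = False OR False = False
p XOR t = False XOR False = False
p AND t = False AND False = False
p IFF (p AND t) = False IFF False = True
(p XOR t) XOR (p IFF (p AND t)) = False XOR True = True
(p OR t) IFF ((p XOR t) XOR (p IFF (p AND t))) = False IFF True = False
p IFF t = False IFF False = True
t IFF p = False IFF False = True
(t IFF p) OR p = True OR False = True
p XOR t = False XOR False = False
(p XOR t) IFF p = False IFF False = True
NOT ((p XOR t) IFF p) = NOT True = False
((t IFF p) OR p) XOR NOT ((p XOR t) IFF p) = True XOR False = True
(p IFF t) XOR (((t IFF p) OR p) XOR NOT ((p XOR t) IFF p)) = True XOR True = False
((p OR t) IFF ((p XOR t) XOR (p IFF (p AND t)))) IFF ((p IFF t) XOR (((t IFF p) OR p) XOR NOT ((p XOR t) IFF p))) = False IFF False = True

True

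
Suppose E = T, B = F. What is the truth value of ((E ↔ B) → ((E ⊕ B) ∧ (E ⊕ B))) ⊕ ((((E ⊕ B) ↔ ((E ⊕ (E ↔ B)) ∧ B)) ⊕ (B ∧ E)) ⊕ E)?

E ↔ B = T ↔ F = F
E ⊕ B = T ⊕ F = T
E ⊕ B = T ⊕ F = T
(E ⊕ B) ∧ (E ⊕ B) = T ∧ T = T
(E ↔ B) → ((E ⊕ B) ∧ (E ⊕ B)) = F → T = T
E ⊕ B = T ⊕ F = T
E ↔ B = T ↔ F = F
E ⊕ (E ↔ B) = T ⊕ F = T
(E ⊕ (E ↔ B)) ∧ B = T ∧ F = F
(E ⊕ B) ↔ ((E ⊕ (E ↔ B)) ∧ B) = T ↔ F = F
B ∧ E = F ∧ T = F
((E ⊕ B) ↔ ((E ⊕ (E ↔ B)) ∧ B)) ⊕ (B ∧ E) = F ⊕ F = F
(((E ⊕ B) ↔ ((E ⊕ (E ↔ B)) ∧ B)) ⊕ (B ∧ E)) ⊕ E = F ⊕ T = T
((E ↔ B) → ((E ⊕ B) ∧ (E ⊕ B))) ⊕ ((((E ⊕ B) ↔ ((E ⊕ (E ↔ B)) ∧ B)) ⊕ (B ∧ E)) ⊕ E) = T ⊕ T = F

F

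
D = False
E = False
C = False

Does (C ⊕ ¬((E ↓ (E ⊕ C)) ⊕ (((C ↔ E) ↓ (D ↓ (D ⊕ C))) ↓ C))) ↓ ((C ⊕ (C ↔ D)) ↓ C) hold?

False

E ⊕ C = False ⊕ False = False
E ↓ (E ⊕ C) = False ↓ False = True
C ↔ E = False ↔ False = True
D ⊕ C = False ⊕ False = False
D ↓ (D ⊕ C) = False ↓ False = True
(C ↔ E) ↓ (D ↓ (D ⊕ C)) = True ↓ True = False
((C ↔ E) ↓ (D ↓ (D ⊕ C))) ↓ C = False ↓ False = True
(E ↓ (E ⊕ C)) ⊕ (((C ↔ E) ↓ (D ↓ (D ⊕ C))) ↓ C) = True ⊕ True = False
¬((E ↓ (E ⊕ C)) ⊕ (((C ↔ E) ↓ (D ↓ (D ⊕ C))) ↓ C)) = ¬False = True
C ⊕ ¬((E ↓ (E ⊕ C)) ⊕ (((C ↔ E) ↓ (D ↓ (D ⊕ C))) ↓ C)) = False ⊕ True = True
C ↔ D = False ↔ False = True
C ⊕ (C ↔ D) = False ⊕ True = True
(C ⊕ (C ↔ D)) ↓ C = True ↓ False = False
(C ⊕ ¬((E ↓ (E ⊕ C)) ⊕ (((C ↔ E) ↓ (D ↓ (D ⊕ C))) ↓ C))) ↓ ((C ⊕ (C ↔ D)) ↓ C) = True ↓ False = False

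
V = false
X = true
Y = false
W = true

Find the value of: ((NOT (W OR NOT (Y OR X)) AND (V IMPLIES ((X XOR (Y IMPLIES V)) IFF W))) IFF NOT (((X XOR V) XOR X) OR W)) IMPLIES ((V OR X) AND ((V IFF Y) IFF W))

Y OR X = false OR true = true
NOT (Y OR X) = NOT true = false
W OR NOT (Y OR X) = true OR false = true
NOT (W OR NOT (Y OR X)) = NOT true = false
Y IMPLIES V = false IMPLIES false = true
X XOR (Y IMPLIES V) = true XOR true = false
(X XOR (Y IMPLIES V)) IFF W = false IFF true = false
V IMPLIES ((X XOR (Y IMPLIES V)) IFF W) = false IMPLIES false = true
NOT (W OR NOT (Y OR X)) AND (V IMPLIES ((X XOR (Y IMPLIES V)) IFF W)) = false AND true = false
X XOR V = true XOR false = true
(X XOR V) XOR X = true XOR true = false
((X XOR V) XOR X) OR W = false OR true = true
NOT (((X XOR V) XOR X) OR W) = NOT true = false
(NOT (W OR NOT (Y OR X)) AND (V IMPLIES ((X XOR (Y IMPLIES V)) IFF W))) IFF NOT (((X XOR V) XOR X) OR W) = false IFF false = true
V OR X = false OR true = true
V IFF Y = false IFF false = true
(V IFF Y) IFF W = true IFF true = true
(V OR X) AND ((V IFF Y) IFF W) = true AND true = true
((NOT (W OR NOT (Y OR X)) AND (V IMPLIES ((X XOR (Y IMPLIES V)) IFF W))) IFF NOT (((X XOR V) XOR X) OR W)) IMPLIES ((V OR X) AND ((V IFF Y) IFF W)) = true IMPLIES true = true

true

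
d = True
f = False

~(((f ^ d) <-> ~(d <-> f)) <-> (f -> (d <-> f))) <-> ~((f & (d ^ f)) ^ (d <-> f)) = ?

f ^ d = False ^ True = True
d <-> f = True <-> False = False
~(d <-> f) = ~False = True
(f ^ d) <-> ~(d <-> f) = True <-> True = True
d <-> f = True <-> False = False
f -> (d <-> f) = False -> False = True
((f ^ d) <-> ~(d <-> f)) <-> (f -> (d <-> f)) = True <-> True = True
~(((f ^ d) <-> ~(d <-> f)) <-> (f -> (d <-> f))) = ~True = False
d ^ f = True ^ False = True
f & (d ^ f) = False & True = False
d <-> f = True <-> False = False
(f & (d ^ f)) ^ (d <-> f) = False ^ False = False
~((f & (d ^ f)) ^ (d <-> f)) = ~False = True
~(((f ^ d) <-> ~(d <-> f)) <-> (f -> (d <-> f))) <-> ~((f & (d ^ f)) ^ (d <-> f)) = False <-> True = False

False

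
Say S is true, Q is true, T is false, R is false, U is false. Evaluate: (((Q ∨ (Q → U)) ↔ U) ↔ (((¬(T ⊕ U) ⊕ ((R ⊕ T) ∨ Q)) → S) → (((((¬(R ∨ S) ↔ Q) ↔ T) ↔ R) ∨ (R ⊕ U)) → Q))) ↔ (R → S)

False

Q → U = True → False = False
Q ∨ (Q → U) = True ∨ False = True
(Q ∨ (Q → U)) ↔ U = True ↔ False = False
T ⊕ U = False ⊕ False = False
¬(T ⊕ U) = ¬False = True
R ⊕ T = False ⊕ False = False
(R ⊕ T) ∨ Q = False ∨ True = True
¬(T ⊕ U) ⊕ ((R ⊕ T) ∨ Q) = True ⊕ True = False
(¬(T ⊕ U) ⊕ ((R ⊕ T) ∨ Q)) → S = False → True = True
R ∨ S = False ∨ True = True
¬(R ∨ S) = ¬True = False
¬(R ∨ S) ↔ Q = False ↔ True = False
(¬(R ∨ S) ↔ Q) ↔ T = False ↔ False = True
((¬(R ∨ S) ↔ Q) ↔ T) ↔ R = True ↔ False = False
R ⊕ U = False ⊕ False = False
(((¬(R ∨ S) ↔ Q) ↔ T) ↔ R) ∨ (R ⊕ U) = False ∨ False = False
((((¬(R ∨ S) ↔ Q) ↔ T) ↔ R) ∨ (R ⊕ U)) → Q = False → True = True
((¬(T ⊕ U) ⊕ ((R ⊕ T) ∨ Q)) → S) → (((((¬(R ∨ S) ↔ Q) ↔ T) ↔ R) ∨ (R ⊕ U)) → Q) = True → True = True
((Q ∨ (Q → U)) ↔ U) ↔ (((¬(T ⊕ U) ⊕ ((R ⊕ T) ∨ Q)) → S) → (((((¬(R ∨ S) ↔ Q) ↔ T) ↔ R) ∨ (R ⊕ U)) → Q)) = False ↔ True = False
R → S = False → True = True
(((Q ∨ (Q → U)) ↔ U) ↔ (((¬(T ⊕ U) ⊕ ((R ⊕ T) ∨ Q)) → S) → (((((¬(R ∨ S) ↔ Q) ↔ T) ↔ R) ∨ (R ⊕ U)) → Q))) ↔ (R → S) = False ↔ True = False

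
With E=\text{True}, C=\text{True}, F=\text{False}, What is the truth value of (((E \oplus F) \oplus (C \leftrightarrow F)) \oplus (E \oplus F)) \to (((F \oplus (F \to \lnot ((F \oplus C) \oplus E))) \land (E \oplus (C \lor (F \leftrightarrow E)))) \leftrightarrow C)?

Substituting E=\text{True}, C=\text{True}, F=\text{False}:
E \oplus F = \text{True} \oplus \text{False} = \text{True}
C \leftrightarrow F = \text{True} \leftrightarrow \text{False} = \text{False}
(E \oplus F) \oplus (C \leftrightarrow F) = \text{True} \oplus \text{False} = \text{True}
E \oplus F = \text{True} \oplus \text{False} = \text{True}
((E \oplus F) \oplus (C \leftrightarrow F)) \oplus (E \oplus F) = \text{True} \oplus \text{True} = \text{False}
F \oplus C = \text{False} \oplus \text{True} = \text{True}
(F \oplus C) \oplus E = \text{True} \oplus \text{True} = \text{False}
\lnot ((F \oplus C) \oplus E) = \lnot \text{False} = \text{True}
F \to \lnot ((F \oplus C) \oplus E) = \text{False} \to \text{True} = \text{True}
F \oplus (F \to \lnot ((F \oplus C) \oplus E)) = \text{False} \oplus \text{True} = \text{True}
F \leftrightarrow E = \text{False} \leftrightarrow \text{True} = \text{False}
C \lor (F \leftrightarrow E) = \text{True} \lor \text{False} = \text{True}
E \oplus (C \lor (F \leftrightarrow E)) = \text{True} \oplus \text{True} = \text{False}
(F \oplus (F \to \lnot ((F \oplus C) \oplus E))) \land (E \oplus (C \lor (F \leftrightarrow E))) = \text{True} \land \text{False} = \text{False}
((F \oplus (F \to \lnot ((F \oplus C) \oplus E))) \land (E \oplus (C \lor (F \leftrightarrow E)))) \leftrightarrow C = \text{False} \leftrightarrow \text{True} = \text{False}
(((E \oplus F) \oplus (C \leftrightarrow F)) \oplus (E \oplus F)) \to (((F \oplus (F \to \lnot ((F \oplus C) \oplus E))) \land (E \oplus (C \lor (F \leftrightarrow E)))) \leftrightarrow C) = \text{False} \to \text{False} = \text{True}

\text{True}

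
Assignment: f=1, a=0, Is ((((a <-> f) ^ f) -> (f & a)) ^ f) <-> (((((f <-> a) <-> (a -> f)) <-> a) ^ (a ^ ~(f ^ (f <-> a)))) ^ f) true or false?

0

a <-> f = 0 <-> 1 = 0
(a <-> f) ^ f = 0 ^ 1 = 1
f & a = 1 & 0 = 0
((a <-> f) ^ f) -> (f & a) = 1 -> 0 = 0
(((a <-> f) ^ f) -> (f & a)) ^ f = 0 ^ 1 = 1
f <-> a = 1 <-> 0 = 0
a -> f = 0 -> 1 = 1
(f <-> a) <-> (a -> f) = 0 <-> 1 = 0
((f <-> a) <-> (a -> f)) <-> a = 0 <-> 0 = 1
f <-> a = 1 <-> 0 = 0
f ^ (f <-> a) = 1 ^ 0 = 1
~(f ^ (f <-> a)) = ~1 = 0
a ^ ~(f ^ (f <-> a)) = 0 ^ 0 = 0
(((f <-> a) <-> (a -> f)) <-> a) ^ (a ^ ~(f ^ (f <-> a))) = 1 ^ 0 = 1
((((f <-> a) <-> (a -> f)) <-> a) ^ (a ^ ~(f ^ (f <-> a)))) ^ f = 1 ^ 1 = 0
((((a <-> f) ^ f) -> (f & a)) ^ f) <-> (((((f <-> a) <-> (a -> f)) <-> a) ^ (a ^ ~(f ^ (f <-> a)))) ^ f) = 1 <-> 0 = 0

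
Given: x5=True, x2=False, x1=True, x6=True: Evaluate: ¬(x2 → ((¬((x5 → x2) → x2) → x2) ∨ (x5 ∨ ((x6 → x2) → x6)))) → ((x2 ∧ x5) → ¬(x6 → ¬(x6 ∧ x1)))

True

x5 → x2 = True → False = False
(x5 → x2) → x2 = False → False = True
¬((x5 → x2) → x2) = ¬True = False
¬((x5 → x2) → x2) → x2 = False → False = True
x6 → x2 = True → False = False
(x6 → x2) → x6 = False → True = True
x5 ∨ ((x6 → x2) → x6) = True ∨ True = True
(¬((x5 → x2) → x2) → x2) ∨ (x5 ∨ ((x6 → x2) → x6)) = True ∨ True = True
x2 → ((¬((x5 → x2) → x2) → x2) ∨ (x5 ∨ ((x6 → x2) → x6))) = False → True = True
¬(x2 → ((¬((x5 → x2) → x2) → x2) ∨ (x5 ∨ ((x6 → x2) → x6)))) = ¬True = False
x2 ∧ x5 = False ∧ True = False
x6 ∧ x1 = True ∧ True = True
¬(x6 ∧ x1) = ¬True = False
x6 → ¬(x6 ∧ x1) = True → False = False
¬(x6 → ¬(x6 ∧ x1)) = ¬False = True
(x2 ∧ x5) → ¬(x6 → ¬(x6 ∧ x1)) = False → True = True
¬(x2 → ((¬((x5 → x2) → x2) → x2) ∨ (x5 ∨ ((x6 → x2) → x6)))) → ((x2 ∧ x5) → ¬(x6 → ¬(x6 ∧ x1))) = False → True = True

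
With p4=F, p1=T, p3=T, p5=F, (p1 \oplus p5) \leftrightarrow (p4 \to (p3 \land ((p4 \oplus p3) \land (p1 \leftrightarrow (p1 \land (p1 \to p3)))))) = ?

Substituting p4=F, p1=T, p3=T, p5=F:
p1 \oplus p5 = T \oplus F = T
p4 \oplus p3 = F \oplus T = T
p1 \to p3 = T \to T = T
p1 \land (p1 \to p3) = T \land T = T
p1 \leftrightarrow (p1 \land (p1 \to p3)) = T \leftrightarrow T = T
(p4 \oplus p3) \land (p1 \leftrightarrow (p1 \land (p1 \to p3))) = T \land T = T
p3 \land ((p4 \oplus p3) \land (p1 \leftrightarrow (p1 \land (p1 \to p3)))) = T \land T = T
p4 \to (p3 \land ((p4 \oplus p3) \land (p1 \leftrightarrow (p1 \land (p1 \to p3))))) = F \to T = T
(p1 \oplus p5) \leftrightarrow (p4 \to (p3 \land ((p4 \oplus p3) \land (p1 \leftrightarrow (p1 \land (p1 \to p3)))))) = T \leftrightarrow T = T

T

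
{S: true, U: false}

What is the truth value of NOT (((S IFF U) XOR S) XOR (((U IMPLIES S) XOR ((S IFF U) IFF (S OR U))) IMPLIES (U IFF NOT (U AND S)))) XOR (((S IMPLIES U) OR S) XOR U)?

S IFF U = true IFF false = false
(S IFF U) XOR S = false XOR true = true
U IMPLIES S = false IMPLIES true = true
S IFF U = true IFF false = false
S OR U = true OR false = true
(S IFF U) IFF (S OR U) = false IFF true = false
(U IMPLIES S) XOR ((S IFF U) IFF (S OR U)) = true XOR false = true
U AND S = false AND true = false
NOT (U AND S) = NOT false = true
U IFF NOT (U AND S) = false IFF true = false
((U IMPLIES S) XOR ((S IFF U) IFF (S OR U))) IMPLIES (U IFF NOT (U AND S)) = true IMPLIES false = false
((S IFF U) XOR S) XOR (((U IMPLIES S) XOR ((S IFF U) IFF (S OR U))) IMPLIES (U IFF NOT (U AND S))) = true XOR false = true
NOT (((S IFF U) XOR S) XOR (((U IMPLIES S) XOR ((S IFF U) IFF (S OR U))) IMPLIES (U IFF NOT (U AND S)))) = NOT true = false
S IMPLIES U = true IMPLIES false = false
(S IMPLIES U) OR S = false OR true = true
((S IMPLIES U) OR S) XOR U = true XOR false = true
NOT (((S IFF U) XOR S) XOR (((U IMPLIES S) XOR ((S IFF U) IFF (S OR U))) IMPLIES (U IFF NOT (U AND S)))) XOR (((S IMPLIES U) OR S) XOR U) = false XOR true = true

true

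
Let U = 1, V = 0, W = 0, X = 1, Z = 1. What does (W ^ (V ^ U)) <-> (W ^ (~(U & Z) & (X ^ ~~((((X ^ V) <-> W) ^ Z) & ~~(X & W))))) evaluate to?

0

V ^ U = 0 ^ 1 = 1
W ^ (V ^ U) = 0 ^ 1 = 1
U & Z = 1 & 1 = 1
~(U & Z) = ~1 = 0
X ^ V = 1 ^ 0 = 1
(X ^ V) <-> W = 1 <-> 0 = 0
((X ^ V) <-> W) ^ Z = 0 ^ 1 = 1
X & W = 1 & 0 = 0
~(X & W) = ~0 = 1
~~(X & W) = ~1 = 0
(((X ^ V) <-> W) ^ Z) & ~~(X & W) = 1 & 0 = 0
~((((X ^ V) <-> W) ^ Z) & ~~(X & W)) = ~0 = 1
~~((((X ^ V) <-> W) ^ Z) & ~~(X & W)) = ~1 = 0
X ^ ~~((((X ^ V) <-> W) ^ Z) & ~~(X & W)) = 1 ^ 0 = 1
~(U & Z) & (X ^ ~~((((X ^ V) <-> W) ^ Z) & ~~(X & W))) = 0 & 1 = 0
W ^ (~(U & Z) & (X ^ ~~((((X ^ V) <-> W) ^ Z) & ~~(X & W)))) = 0 ^ 0 = 0
(W ^ (V ^ U)) <-> (W ^ (~(U & Z) & (X ^ ~~((((X ^ V) <-> W) ^ Z) & ~~(X & W))))) = 1 <-> 0 = 0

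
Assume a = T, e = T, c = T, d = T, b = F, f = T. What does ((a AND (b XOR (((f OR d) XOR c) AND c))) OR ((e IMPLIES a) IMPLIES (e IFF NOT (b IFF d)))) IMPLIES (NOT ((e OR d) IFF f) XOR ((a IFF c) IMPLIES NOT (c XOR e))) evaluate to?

T

f OR d = T OR T = T
(f OR d) XOR c = T XOR T = F
((f OR d) XOR c) AND c = F AND T = F
b XOR (((f OR d) XOR c) AND c) = F XOR F = F
a AND (b XOR (((f OR d) XOR c) AND c)) = T AND F = F
e IMPLIES a = T IMPLIES T = T
b IFF d = F IFF T = F
NOT (b IFF d) = NOT F = T
e IFF NOT (b IFF d) = T IFF T = T
(e IMPLIES a) IMPLIES (e IFF NOT (b IFF d)) = T IMPLIES T = T
(a AND (b XOR (((f OR d) XOR c) AND c))) OR ((e IMPLIES a) IMPLIES (e IFF NOT (b IFF d))) = F OR T = T
e OR d = T OR T = T
(e OR d) IFF f = T IFF T = T
NOT ((e OR d) IFF f) = NOT T = F
a IFF c = T IFF T = T
c XOR e = T XOR T = F
NOT (c XOR e) = NOT F = T
(a IFF c) IMPLIES NOT (c XOR e) = T IMPLIES T = T
NOT ((e OR d) IFF f) XOR ((a IFF c) IMPLIES NOT (c XOR e)) = F XOR T = T
((a AND (b XOR (((f OR d) XOR c) AND c))) OR ((e IMPLIES a) IMPLIES (e IFF NOT (b IFF d)))) IMPLIES (NOT ((e OR d) IFF f) XOR ((a IFF c) IMPLIES NOT (c XOR e))) = T IMPLIES T = T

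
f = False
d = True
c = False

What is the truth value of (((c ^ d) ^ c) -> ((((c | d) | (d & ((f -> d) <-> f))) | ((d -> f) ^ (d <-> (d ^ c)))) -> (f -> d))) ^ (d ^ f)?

Substituting f=False, d=True, c=False:
c ^ d = False ^ True = True
(c ^ d) ^ c = True ^ False = True
c | d = False | True = True
f -> d = False -> True = True
(f -> d) <-> f = True <-> False = False
d & ((f -> d) <-> f) = True & False = False
(c | d) | (d & ((f -> d) <-> f)) = True | False = True
d -> f = True -> False = False
d ^ c = True ^ False = True
d <-> (d ^ c) = True <-> True = True
(d -> f) ^ (d <-> (d ^ c)) = False ^ True = True
((c | d) | (d & ((f -> d) <-> f))) | ((d -> f) ^ (d <-> (d ^ c))) = True | True = True
f -> d = False -> True = True
(((c | d) | (d & ((f -> d) <-> f))) | ((d -> f) ^ (d <-> (d ^ c)))) -> (f -> d) = True -> True = True
((c ^ d) ^ c) -> ((((c | d) | (d & ((f -> d) <-> f))) | ((d -> f) ^ (d <-> (d ^ c)))) -> (f -> d)) = True -> True = True
d ^ f = True ^ False = True
(((c ^ d) ^ c) -> ((((c | d) | (d & ((f -> d) <-> f))) | ((d -> f) ^ (d <-> (d ^ c)))) -> (f -> d))) ^ (d ^ f) = True ^ True = False

False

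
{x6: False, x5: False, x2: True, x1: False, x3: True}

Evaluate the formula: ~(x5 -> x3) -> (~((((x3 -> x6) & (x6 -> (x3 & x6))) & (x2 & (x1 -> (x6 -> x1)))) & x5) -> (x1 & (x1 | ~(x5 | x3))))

x5 -> x3 = False -> True = True
~(x5 -> x3) = ~True = False
x3 -> x6 = True -> False = False
x3 & x6 = True & False = False
x6 -> (x3 & x6) = False -> False = True
(x3 -> x6) & (x6 -> (x3 & x6)) = False & True = False
x6 -> x1 = False -> False = True
x1 -> (x6 -> x1) = False -> True = True
x2 & (x1 -> (x6 -> x1)) = True & True = True
((x3 -> x6) & (x6 -> (x3 & x6))) & (x2 & (x1 -> (x6 -> x1))) = False & True = False
(((x3 -> x6) & (x6 -> (x3 & x6))) & (x2 & (x1 -> (x6 -> x1)))) & x5 = False & False = False
~((((x3 -> x6) & (x6 -> (x3 & x6))) & (x2 & (x1 -> (x6 -> x1)))) & x5) = ~False = True
x5 | x3 = False | True = True
~(x5 | x3) = ~True = False
x1 | ~(x5 | x3) = False | False = False
x1 & (x1 | ~(x5 | x3)) = False & False = False
~((((x3 -> x6) & (x6 -> (x3 & x6))) & (x2 & (x1 -> (x6 -> x1)))) & x5) -> (x1 & (x1 | ~(x5 | x3))) = True -> False = False
~(x5 -> x3) -> (~((((x3 -> x6) & (x6 -> (x3 & x6))) & (x2 & (x1 -> (x6 -> x1)))) & x5) -> (x1 & (x1 | ~(x5 | x3)))) = False -> False = True

True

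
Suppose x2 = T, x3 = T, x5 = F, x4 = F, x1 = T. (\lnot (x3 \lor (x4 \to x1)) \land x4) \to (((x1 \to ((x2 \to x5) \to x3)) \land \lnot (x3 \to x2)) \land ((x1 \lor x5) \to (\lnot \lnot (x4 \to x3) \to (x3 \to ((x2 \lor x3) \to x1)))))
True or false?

x4 \to x1 = F \to T = T
x3 \lor (x4 \to x1) = T \lor T = T
\lnot (x3 \lor (x4 \to x1)) = \lnot T = F
\lnot (x3 \lor (x4 \to x1)) \land x4 = F \land F = F
x2 \to x5 = T \to F = F
(x2 \to x5) \to x3 = F \to T = T
x1 \to ((x2 \to x5) \to x3) = T \to T = T
x3 \to x2 = T \to T = T
\lnot (x3 \to x2) = \lnot T = F
(x1 \to ((x2 \to x5) \to x3)) \land \lnot (x3 \to x2) = T \land F = F
x1 \lor x5 = T \lor F = T
x4 \to x3 = F \to T = T
\lnot (x4 \to x3) = \lnot T = F
\lnot \lnot (x4 \to x3) = \lnot F = T
x2 \lor x3 = T \lor T = T
(x2 \lor x3) \to x1 = T \to T = T
x3 \to ((x2 \lor x3) \to x1) = T \to T = T
\lnot \lnot (x4 \to x3) \to (x3 \to ((x2 \lor x3) \to x1)) = T \to T = T
(x1 \lor x5) \to (\lnot \lnot (x4 \to x3) \to (x3 \to ((x2 \lor x3) \to x1))) = T \to T = T
((x1 \to ((x2 \to x5) \to x3)) \land \lnot (x3 \to x2)) \land ((x1 \lor x5) \to (\lnot \lnot (x4 \to x3) \to (x3 \to ((x2 \lor x3) \to x1)))) = F \land T = F
(\lnot (x3 \lor (x4 \to x1)) \land x4) \to (((x1 \to ((x2 \to x5) \to x3)) \land \lnot (x3 \to x2)) \land ((x1 \lor x5) \to (\lnot \lnot (x4 \to x3) \to (x3 \to ((x2 \lor x3) \to x1))))) = F \to F = T

T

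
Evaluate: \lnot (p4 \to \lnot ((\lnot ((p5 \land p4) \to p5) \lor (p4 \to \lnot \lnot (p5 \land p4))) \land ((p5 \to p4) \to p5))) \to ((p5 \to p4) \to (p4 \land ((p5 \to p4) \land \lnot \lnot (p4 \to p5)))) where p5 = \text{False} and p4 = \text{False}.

p5 \land p4 = \text{False} \land \text{False} = \text{False}
(p5 \land p4) \to p5 = \text{False} \to \text{False} = \text{True}
\lnot ((p5 \land p4) \to p5) = \lnot \text{True} = \text{False}
p5 \land p4 = \text{False} \land \text{False} = \text{False}
\lnot (p5 \land p4) = \lnot \text{False} = \text{True}
\lnot \lnot (p5 \land p4) = \lnot \text{True} = \text{False}
p4 \to \lnot \lnot (p5 \land p4) = \text{False} \to \text{False} = \text{True}
\lnot ((p5 \land p4) \to p5) \lor (p4 \to \lnot \lnot (p5 \land p4)) = \text{False} \lor \text{True} = \text{True}
p5 \to p4 = \text{False} \to \text{False} = \text{True}
(p5 \to p4) \to p5 = \text{True} \to \text{False} = \text{False}
(\lnot ((p5 \land p4) \to p5) \lor (p4 \to \lnot \lnot (p5 \land p4))) \land ((p5 \to p4) \to p5) = \text{True} \land \text{False} = \text{False}
\lnot ((\lnot ((p5 \land p4) \to p5) \lor (p4 \to \lnot \lnot (p5 \land p4))) \land ((p5 \to p4) \to p5)) = \lnot \text{False} = \text{True}
p4 \to \lnot ((\lnot ((p5 \land p4) \to p5) \lor (p4 \to \lnot \lnot (p5 \land p4))) \land ((p5 \to p4) \to p5)) = \text{False} \to \text{True} = \text{True}
\lnot (p4 \to \lnot ((\lnot ((p5 \land p4) \to p5) \lor (p4 \to \lnot \lnot (p5 \land p4))) \land ((p5 \to p4) \to p5))) = \lnot \text{True} = \text{False}
p5 \to p4 = \text{False} \to \text{False} = \text{True}
p5 \to p4 = \text{False} \to \text{False} = \text{True}
p4 \to p5 = \text{False} \to \text{False} = \text{True}
\lnot (p4 \to p5) = \lnot \text{True} = \text{False}
\lnot \lnot (p4 \to p5) = \lnot \text{False} = \text{True}
(p5 \to p4) \land \lnot \lnot (p4 \to p5) = \text{True} \land \text{True} = \text{True}
p4 \land ((p5 \to p4) \land \lnot \lnot (p4 \to p5)) = \text{False} \land \text{True} = \text{False}
(p5 \to p4) \to (p4 \land ((p5 \to p4) \land \lnot \lnot (p4 \to p5))) = \text{True} \to \text{False} = \text{False}
\lnot (p4 \to \lnot ((\lnot ((p5 \land p4) \to p5) \lor (p4 \to \lnot \lnot (p5 \land p4))) \land ((p5 \to p4) \to p5))) \to ((p5 \to p4) \to (p4 \land ((p5 \to p4) \land \lnot \lnot (p4 \to p5)))) = \text{False} \to \text{False} = \text{True}

\text{True}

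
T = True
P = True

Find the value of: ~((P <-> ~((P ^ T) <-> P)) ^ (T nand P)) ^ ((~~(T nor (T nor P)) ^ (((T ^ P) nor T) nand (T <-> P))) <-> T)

True

P ^ T = True ^ True = False
(P ^ T) <-> P = False <-> True = False
~((P ^ T) <-> P) = ~False = True
P <-> ~((P ^ T) <-> P) = True <-> True = True
T nand P = True nand True = False
(P <-> ~((P ^ T) <-> P)) ^ (T nand P) = True ^ False = True
~((P <-> ~((P ^ T) <-> P)) ^ (T nand P)) = ~True = False
T nor P = True nor True = False
T nor (T nor P) = True nor False = False
~(T nor (T nor P)) = ~False = True
~~(T nor (T nor P)) = ~True = False
T ^ P = True ^ True = False
(T ^ P) nor T = False nor True = False
T <-> P = True <-> True = True
((T ^ P) nor T) nand (T <-> P) = False nand True = True
~~(T nor (T nor P)) ^ (((T ^ P) nor T) nand (T <-> P)) = False ^ True = True
(~~(T nor (T nor P)) ^ (((T ^ P) nor T) nand (T <-> P))) <-> T = True <-> True = True
~((P <-> ~((P ^ T) <-> P)) ^ (T nand P)) ^ ((~~(T nor (T nor P)) ^ (((T ^ P) nor T) nand (T <-> P))) <-> T) = False ^ True = True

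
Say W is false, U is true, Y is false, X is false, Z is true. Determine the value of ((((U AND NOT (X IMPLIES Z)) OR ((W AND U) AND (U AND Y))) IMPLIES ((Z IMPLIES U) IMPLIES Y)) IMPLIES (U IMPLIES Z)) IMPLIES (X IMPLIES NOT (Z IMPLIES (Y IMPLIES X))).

true

X IMPLIES Z = false IMPLIES true = true
NOT (X IMPLIES Z) = NOT true = false
U AND NOT (X IMPLIES Z) = true AND false = false
W AND U = false AND true = false
U AND Y = true AND false = false
(W AND U) AND (U AND Y) = false AND false = false
(U AND NOT (X IMPLIES Z)) OR ((W AND U) AND (U AND Y)) = false OR false = false
Z IMPLIES U = true IMPLIES true = true
(Z IMPLIES U) IMPLIES Y = true IMPLIES false = false
((U AND NOT (X IMPLIES Z)) OR ((W AND U) AND (U AND Y))) IMPLIES ((Z IMPLIES U) IMPLIES Y) = false IMPLIES false = true
U IMPLIES Z = true IMPLIES true = true
(((U AND NOT (X IMPLIES Z)) OR ((W AND U) AND (U AND Y))) IMPLIES ((Z IMPLIES U) IMPLIES Y)) IMPLIES (U IMPLIES Z) = true IMPLIES true = true
Y IMPLIES X = false IMPLIES false = true
Z IMPLIES (Y IMPLIES X) = true IMPLIES true = true
NOT (Z IMPLIES (Y IMPLIES X)) = NOT true = false
X IMPLIES NOT (Z IMPLIES (Y IMPLIES X)) = false IMPLIES false = true
((((U AND NOT (X IMPLIES Z)) OR ((W AND U) AND (U AND Y))) IMPLIES ((Z IMPLIES U) IMPLIES Y)) IMPLIES (U IMPLIES Z)) IMPLIES (X IMPLIES NOT (Z IMPLIES (Y IMPLIES X))) = true IMPLIES true = true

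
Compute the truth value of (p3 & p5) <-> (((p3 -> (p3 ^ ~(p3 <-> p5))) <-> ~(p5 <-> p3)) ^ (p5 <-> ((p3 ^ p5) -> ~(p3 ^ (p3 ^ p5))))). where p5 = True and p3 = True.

True

p3 & p5 = True & True = True
p3 <-> p5 = True <-> True = True
~(p3 <-> p5) = ~True = False
p3 ^ ~(p3 <-> p5) = True ^ False = True
p3 -> (p3 ^ ~(p3 <-> p5)) = True -> True = True
p5 <-> p3 = True <-> True = True
~(p5 <-> p3) = ~True = False
(p3 -> (p3 ^ ~(p3 <-> p5))) <-> ~(p5 <-> p3) = True <-> False = False
p3 ^ p5 = True ^ True = False
p3 ^ p5 = True ^ True = False
p3 ^ (p3 ^ p5) = True ^ False = True
~(p3 ^ (p3 ^ p5)) = ~True = False
(p3 ^ p5) -> ~(p3 ^ (p3 ^ p5)) = False -> False = True
p5 <-> ((p3 ^ p5) -> ~(p3 ^ (p3 ^ p5))) = True <-> True = True
((p3 -> (p3 ^ ~(p3 <-> p5))) <-> ~(p5 <-> p3)) ^ (p5 <-> ((p3 ^ p5) -> ~(p3 ^ (p3 ^ p5)))) = False ^ True = True
(p3 & p5) <-> (((p3 -> (p3 ^ ~(p3 <-> p5))) <-> ~(p5 <-> p3)) ^ (p5 <-> ((p3 ^ p5) -> ~(p3 ^ (p3 ^ p5))))) = True <-> True = True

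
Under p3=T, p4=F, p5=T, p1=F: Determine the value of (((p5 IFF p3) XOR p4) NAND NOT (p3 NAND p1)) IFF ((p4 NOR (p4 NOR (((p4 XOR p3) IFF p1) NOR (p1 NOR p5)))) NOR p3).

Substituting p3=T, p4=F, p5=T, p1=F:
p5 IFF p3 = T IFF T = T
(p5 IFF p3) XOR p4 = T XOR F = T
p3 NAND p1 = T NAND F = T
NOT (p3 NAND p1) = NOT T = F
((p5 IFF p3) XOR p4) NAND NOT (p3 NAND p1) = T NAND F = T
p4 XOR p3 = F XOR T = T
(p4 XOR p3) IFF p1 = T IFF F = F
p1 NOR p5 = F NOR T = F
((p4 XOR p3) IFF p1) NOR (p1 NOR p5) = F NOR F = T
p4 NOR (((p4 XOR p3) IFF p1) NOR (p1 NOR p5)) = F NOR T = F
p4 NOR (p4 NOR (((p4 XOR p3) IFF p1) NOR (p1 NOR p5))) = F NOR F = T
(p4 NOR (p4 NOR (((p4 XOR p3) IFF p1) NOR (p1 NOR p5)))) NOR p3 = T NOR T = F
(((p5 IFF p3) XOR p4) NAND NOT (p3 NAND p1)) IFF ((p4 NOR (p4 NOR (((p4 XOR p3) IFF p1) NOR (p1 NOR p5)))) NOR p3) = T IFF F = F

F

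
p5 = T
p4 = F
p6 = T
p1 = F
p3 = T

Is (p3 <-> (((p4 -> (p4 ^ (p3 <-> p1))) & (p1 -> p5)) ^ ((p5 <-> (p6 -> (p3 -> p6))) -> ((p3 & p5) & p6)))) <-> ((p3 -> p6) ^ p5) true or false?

T

Substituting p5=T, p4=F, p6=T, p1=F, p3=T:
p3 <-> p1 = T <-> F = F
p4 ^ (p3 <-> p1) = F ^ F = F
p4 -> (p4 ^ (p3 <-> p1)) = F -> F = T
p1 -> p5 = F -> T = T
(p4 -> (p4 ^ (p3 <-> p1))) & (p1 -> p5) = T & T = T
p3 -> p6 = T -> T = T
p6 -> (p3 -> p6) = T -> T = T
p5 <-> (p6 -> (p3 -> p6)) = T <-> T = T
p3 & p5 = T & T = T
(p3 & p5) & p6 = T & T = T
(p5 <-> (p6 -> (p3 -> p6))) -> ((p3 & p5) & p6) = T -> T = T
((p4 -> (p4 ^ (p3 <-> p1))) & (p1 -> p5)) ^ ((p5 <-> (p6 -> (p3 -> p6))) -> ((p3 & p5) & p6)) = T ^ T = F
p3 <-> (((p4 -> (p4 ^ (p3 <-> p1))) & (p1 -> p5)) ^ ((p5 <-> (p6 -> (p3 -> p6))) -> ((p3 & p5) & p6))) = T <-> F = F
p3 -> p6 = T -> T = T
(p3 -> p6) ^ p5 = T ^ T = F
(p3 <-> (((p4 -> (p4 ^ (p3 <-> p1))) & (p1 -> p5)) ^ ((p5 <-> (p6 -> (p3 -> p6))) -> ((p3 & p5) & p6)))) <-> ((p3 -> p6) ^ p5) = F <-> F = T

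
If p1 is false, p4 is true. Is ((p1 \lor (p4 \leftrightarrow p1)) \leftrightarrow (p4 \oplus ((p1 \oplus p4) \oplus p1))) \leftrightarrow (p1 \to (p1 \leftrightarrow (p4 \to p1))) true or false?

\text{True}

p4 \leftrightarrow p1 = \text{True} \leftrightarrow \text{False} = \text{False}
p1 \lor (p4 \leftrightarrow p1) = \text{False} \lor \text{False} = \text{False}
p1 \oplus p4 = \text{False} \oplus \text{True} = \text{True}
(p1 \oplus p4) \oplus p1 = \text{True} \oplus \text{False} = \text{True}
p4 \oplus ((p1 \oplus p4) \oplus p1) = \text{True} \oplus \text{True} = \text{False}
(p1 \lor (p4 \leftrightarrow p1)) \leftrightarrow (p4 \oplus ((p1 \oplus p4) \oplus p1)) = \text{False} \leftrightarrow \text{False} = \text{True}
p4 \to p1 = \text{True} \to \text{False} = \text{False}
p1 \leftrightarrow (p4 \to p1) = \text{False} \leftrightarrow \text{False} = \text{True}
p1 \to (p1 \leftrightarrow (p4 \to p1)) = \text{False} \to \text{True} = \text{True}
((p1 \lor (p4 \leftrightarrow p1)) \leftrightarrow (p4 \oplus ((p1 \oplus p4) \oplus p1))) \leftrightarrow (p1 \to (p1 \leftrightarrow (p4 \to p1))) = \text{True} \leftrightarrow \text{True} = \text{True}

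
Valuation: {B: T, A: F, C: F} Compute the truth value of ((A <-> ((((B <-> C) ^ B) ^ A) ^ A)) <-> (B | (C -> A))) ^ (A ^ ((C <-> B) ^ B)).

T

Substituting B=T, A=F, C=F:
B <-> C = T <-> F = F
(B <-> C) ^ B = F ^ T = T
((B <-> C) ^ B) ^ A = T ^ F = T
(((B <-> C) ^ B) ^ A) ^ A = T ^ F = T
A <-> ((((B <-> C) ^ B) ^ A) ^ A) = F <-> T = F
C -> A = F -> F = T
B | (C -> A) = T | T = T
(A <-> ((((B <-> C) ^ B) ^ A) ^ A)) <-> (B | (C -> A)) = F <-> T = F
C <-> B = F <-> T = F
(C <-> B) ^ B = F ^ T = T
A ^ ((C <-> B) ^ B) = F ^ T = T
((A <-> ((((B <-> C) ^ B) ^ A) ^ A)) <-> (B | (C -> A))) ^ (A ^ ((C <-> B) ^ B)) = F ^ T = T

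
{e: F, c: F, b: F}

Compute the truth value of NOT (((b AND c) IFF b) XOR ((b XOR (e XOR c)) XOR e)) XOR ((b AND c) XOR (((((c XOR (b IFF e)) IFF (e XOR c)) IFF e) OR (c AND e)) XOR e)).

Substituting e=F, c=F, b=F:
b AND c = F AND F = F
(b AND c) IFF b = F IFF F = T
e XOR c = F XOR F = F
b XOR (e XOR c) = F XOR F = F
(b XOR (e XOR c)) XOR e = F XOR F = F
((b AND c) IFF b) XOR ((b XOR (e XOR c)) XOR e) = T XOR F = T
NOT (((b AND c) IFF b) XOR ((b XOR (e XOR c)) XOR e)) = NOT T = F
b AND c = F AND F = F
b IFF e = F IFF F = T
c XOR (b IFF e) = F XOR T = T
e XOR c = F XOR F = F
(c XOR (b IFF e)) IFF (e XOR c) = T IFF F = F
((c XOR (b IFF e)) IFF (e XOR c)) IFF e = F IFF F = T
c AND e = F AND F = F
(((c XOR (b IFF e)) IFF (e XOR c)) IFF e) OR (c AND e) = T OR F = T
((((c XOR (b IFF e)) IFF (e XOR c)) IFF e) OR (c AND e)) XOR e = T XOR F = T
(b AND c) XOR (((((c XOR (b IFF e)) IFF (e XOR c)) IFF e) OR (c AND e)) XOR e) = F XOR T = T
NOT (((b AND c) IFF b) XOR ((b XOR (e XOR c)) XOR e)) XOR ((b AND c) XOR (((((c XOR (b IFF e)) IFF (e XOR c)) IFF e) OR (c AND e)) XOR e)) = F XOR T = T

T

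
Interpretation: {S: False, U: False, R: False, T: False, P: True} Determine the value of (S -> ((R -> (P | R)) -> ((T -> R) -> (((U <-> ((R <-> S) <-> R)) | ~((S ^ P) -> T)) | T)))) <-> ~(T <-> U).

Substituting S=False, U=False, R=False, T=False, P=True:
P | R = True | False = True
R -> (P | R) = False -> True = True
T -> R = False -> False = True
R <-> S = False <-> False = True
(R <-> S) <-> R = True <-> False = False
U <-> ((R <-> S) <-> R) = False <-> False = True
S ^ P = False ^ True = True
(S ^ P) -> T = True -> False = False
~((S ^ P) -> T) = ~False = True
(U <-> ((R <-> S) <-> R)) | ~((S ^ P) -> T) = True | True = True
((U <-> ((R <-> S) <-> R)) | ~((S ^ P) -> T)) | T = True | False = True
(T -> R) -> (((U <-> ((R <-> S) <-> R)) | ~((S ^ P) -> T)) | T) = True -> True = True
(R -> (P | R)) -> ((T -> R) -> (((U <-> ((R <-> S) <-> R)) | ~((S ^ P) -> T)) | T)) = True -> True = True
S -> ((R -> (P | R)) -> ((T -> R) -> (((U <-> ((R <-> S) <-> R)) | ~((S ^ P) -> T)) | T))) = False -> True = True
T <-> U = False <-> False = True
~(T <-> U) = ~True = False
(S -> ((R -> (P | R)) -> ((T -> R) -> (((U <-> ((R <-> S) <-> R)) | ~((S ^ P) -> T)) | T)))) <-> ~(T <-> U) = True <-> False = False

False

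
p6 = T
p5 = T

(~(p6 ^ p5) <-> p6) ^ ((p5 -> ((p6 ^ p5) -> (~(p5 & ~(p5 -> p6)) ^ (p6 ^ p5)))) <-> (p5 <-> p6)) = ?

F

p6 ^ p5 = T ^ T = F
~(p6 ^ p5) = ~F = T
~(p6 ^ p5) <-> p6 = T <-> T = T
p6 ^ p5 = T ^ T = F
p5 -> p6 = T -> T = T
~(p5 -> p6) = ~T = F
p5 & ~(p5 -> p6) = T & F = F
~(p5 & ~(p5 -> p6)) = ~F = T
p6 ^ p5 = T ^ T = F
~(p5 & ~(p5 -> p6)) ^ (p6 ^ p5) = T ^ F = T
(p6 ^ p5) -> (~(p5 & ~(p5 -> p6)) ^ (p6 ^ p5)) = F -> T = T
p5 -> ((p6 ^ p5) -> (~(p5 & ~(p5 -> p6)) ^ (p6 ^ p5))) = T -> T = T
p5 <-> p6 = T <-> T = T
(p5 -> ((p6 ^ p5) -> (~(p5 & ~(p5 -> p6)) ^ (p6 ^ p5)))) <-> (p5 <-> p6) = T <-> T = T
(~(p6 ^ p5) <-> p6) ^ ((p5 -> ((p6 ^ p5) -> (~(p5 & ~(p5 -> p6)) ^ (p6 ^ p5)))) <-> (p5 <-> p6)) = T ^ T = F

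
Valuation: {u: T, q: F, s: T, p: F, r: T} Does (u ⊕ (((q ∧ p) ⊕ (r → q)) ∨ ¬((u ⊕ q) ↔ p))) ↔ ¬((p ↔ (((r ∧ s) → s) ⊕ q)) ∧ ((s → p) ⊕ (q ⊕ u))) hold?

F

q ∧ p = F ∧ F = F
r → q = T → F = F
(q ∧ p) ⊕ (r → q) = F ⊕ F = F
u ⊕ q = T ⊕ F = T
(u ⊕ q) ↔ p = T ↔ F = F
¬((u ⊕ q) ↔ p) = ¬F = T
((q ∧ p) ⊕ (r → q)) ∨ ¬((u ⊕ q) ↔ p) = F ∨ T = T
u ⊕ (((q ∧ p) ⊕ (r → q)) ∨ ¬((u ⊕ q) ↔ p)) = T ⊕ T = F
r ∧ s = T ∧ T = T
(r ∧ s) → s = T → T = T
((r ∧ s) → s) ⊕ q = T ⊕ F = T
p ↔ (((r ∧ s) → s) ⊕ q) = F ↔ T = F
s → p = T → F = F
q ⊕ u = F ⊕ T = T
(s → p) ⊕ (q ⊕ u) = F ⊕ T = T
(p ↔ (((r ∧ s) → s) ⊕ q)) ∧ ((s → p) ⊕ (q ⊕ u)) = F ∧ T = F
¬((p ↔ (((r ∧ s) → s) ⊕ q)) ∧ ((s → p) ⊕ (q ⊕ u))) = ¬F = T
(u ⊕ (((q ∧ p) ⊕ (r → q)) ∨ ¬((u ⊕ q) ↔ p))) ↔ ¬((p ↔ (((r ∧ s) → s) ⊕ q)) ∧ ((s → p) ⊕ (q ⊕ u))) = F ↔ T = F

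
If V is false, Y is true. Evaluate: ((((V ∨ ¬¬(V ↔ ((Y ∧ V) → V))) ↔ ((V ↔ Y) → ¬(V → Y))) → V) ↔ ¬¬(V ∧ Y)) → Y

T

Y ∧ V = T ∧ F = F
(Y ∧ V) → V = F → F = T
V ↔ ((Y ∧ V) → V) = F ↔ T = F
¬(V ↔ ((Y ∧ V) → V)) = ¬F = T
¬¬(V ↔ ((Y ∧ V) → V)) = ¬T = F
V ∨ ¬¬(V ↔ ((Y ∧ V) → V)) = F ∨ F = F
V ↔ Y = F ↔ T = F
V → Y = F → T = T
¬(V → Y) = ¬T = F
(V ↔ Y) → ¬(V → Y) = F → F = T
(V ∨ ¬¬(V ↔ ((Y ∧ V) → V))) ↔ ((V ↔ Y) → ¬(V → Y)) = F ↔ T = F
((V ∨ ¬¬(V ↔ ((Y ∧ V) → V))) ↔ ((V ↔ Y) → ¬(V → Y))) → V = F → F = T
V ∧ Y = F ∧ T = F
¬(V ∧ Y) = ¬F = T
¬¬(V ∧ Y) = ¬T = F
(((V ∨ ¬¬(V ↔ ((Y ∧ V) → V))) ↔ ((V ↔ Y) → ¬(V → Y))) → V) ↔ ¬¬(V ∧ Y) = T ↔ F = F
((((V ∨ ¬¬(V ↔ ((Y ∧ V) → V))) ↔ ((V ↔ Y) → ¬(V → Y))) → V) ↔ ¬¬(V ∧ Y)) → Y = F → T = T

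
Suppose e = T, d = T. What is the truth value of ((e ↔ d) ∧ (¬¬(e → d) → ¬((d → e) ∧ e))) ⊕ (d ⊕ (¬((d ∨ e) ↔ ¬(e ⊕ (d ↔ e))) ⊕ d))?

Substituting e=T, d=T:
e ↔ d = T ↔ T = T
e → d = T → T = T
¬(e → d) = ¬T = F
¬¬(e → d) = ¬F = T
d → e = T → T = T
(d → e) ∧ e = T ∧ T = T
¬((d → e) ∧ e) = ¬T = F
¬¬(e → d) → ¬((d → e) ∧ e) = T → F = F
(e ↔ d) ∧ (¬¬(e → d) → ¬((d → e) ∧ e)) = T ∧ F = F
d ∨ e = T ∨ T = T
d ↔ e = T ↔ T = T
e ⊕ (d ↔ e) = T ⊕ T = F
¬(e ⊕ (d ↔ e)) = ¬F = T
(d ∨ e) ↔ ¬(e ⊕ (d ↔ e)) = T ↔ T = T
¬((d ∨ e) ↔ ¬(e ⊕ (d ↔ e))) = ¬T = F
¬((d ∨ e) ↔ ¬(e ⊕ (d ↔ e))) ⊕ d = F ⊕ T = T
d ⊕ (¬((d ∨ e) ↔ ¬(e ⊕ (d ↔ e))) ⊕ d) = T ⊕ T = F
((e ↔ d) ∧ (¬¬(e → d) → ¬((d → e) ∧ e))) ⊕ (d ⊕ (¬((d ∨ e) ↔ ¬(e ⊕ (d ↔ e))) ⊕ d)) = F ⊕ F = F

F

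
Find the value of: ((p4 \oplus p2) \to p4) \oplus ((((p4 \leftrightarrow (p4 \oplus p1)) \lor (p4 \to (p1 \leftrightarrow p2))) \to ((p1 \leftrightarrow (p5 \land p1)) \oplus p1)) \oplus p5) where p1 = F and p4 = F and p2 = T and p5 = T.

F

Substituting p1=F, p4=F, p2=T, p5=T:
p4 \oplus p2 = F \oplus T = T
(p4 \oplus p2) \to p4 = T \to F = F
p4 \oplus p1 = F \oplus F = F
p4 \leftrightarrow (p4 \oplus p1) = F \leftrightarrow F = T
p1 \leftrightarrow p2 = F \leftrightarrow T = F
p4 \to (p1 \leftrightarrow p2) = F \to F = T
(p4 \leftrightarrow (p4 \oplus p1)) \lor (p4 \to (p1 \leftrightarrow p2)) = T \lor T = T
p5 \land p1 = T \land F = F
p1 \leftrightarrow (p5 \land p1) = F \leftrightarrow F = T
(p1 \leftrightarrow (p5 \land p1)) \oplus p1 = T \oplus F = T
((p4 \leftrightarrow (p4 \oplus p1)) \lor (p4 \to (p1 \leftrightarrow p2))) \to ((p1 \leftrightarrow (p5 \land p1)) \oplus p1) = T \to T = T
(((p4 \leftrightarrow (p4 \oplus p1)) \lor (p4 \to (p1 \leftrightarrow p2))) \to ((p1 \leftrightarrow (p5 \land p1)) \oplus p1)) \oplus p5 = T \oplus T = F
((p4 \oplus p2) \to p4) \oplus ((((p4 \leftrightarrow (p4 \oplus p1)) \lor (p4 \to (p1 \leftrightarrow p2))) \to ((p1 \leftrightarrow (p5 \land p1)) \oplus p1)) \oplus p5) = F \oplus F = F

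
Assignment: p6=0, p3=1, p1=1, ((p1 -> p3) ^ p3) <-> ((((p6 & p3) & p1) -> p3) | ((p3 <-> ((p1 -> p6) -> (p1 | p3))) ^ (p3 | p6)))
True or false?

Substituting p6=0, p3=1, p1=1:
p1 -> p3 = 1 -> 1 = 1
(p1 -> p3) ^ p3 = 1 ^ 1 = 0
p6 & p3 = 0 & 1 = 0
(p6 & p3) & p1 = 0 & 1 = 0
((p6 & p3) & p1) -> p3 = 0 -> 1 = 1
p1 -> p6 = 1 -> 0 = 0
p1 | p3 = 1 | 1 = 1
(p1 -> p6) -> (p1 | p3) = 0 -> 1 = 1
p3 <-> ((p1 -> p6) -> (p1 | p3)) = 1 <-> 1 = 1
p3 | p6 = 1 | 0 = 1
(p3 <-> ((p1 -> p6) -> (p1 | p3))) ^ (p3 | p6) = 1 ^ 1 = 0
(((p6 & p3) & p1) -> p3) | ((p3 <-> ((p1 -> p6) -> (p1 | p3))) ^ (p3 | p6)) = 1 | 0 = 1
((p1 -> p3) ^ p3) <-> ((((p6 & p3) & p1) -> p3) | ((p3 <-> ((p1 -> p6) -> (p1 | p3))) ^ (p3 | p6))) = 0 <-> 1 = 0

0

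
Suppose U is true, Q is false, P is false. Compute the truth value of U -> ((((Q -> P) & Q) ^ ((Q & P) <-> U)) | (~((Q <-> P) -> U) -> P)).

Q -> P = False -> False = True
(Q -> P) & Q = True & False = False
Q & P = False & False = False
(Q & P) <-> U = False <-> True = False
((Q -> P) & Q) ^ ((Q & P) <-> U) = False ^ False = False
Q <-> P = False <-> False = True
(Q <-> P) -> U = True -> True = True
~((Q <-> P) -> U) = ~True = False
~((Q <-> P) -> U) -> P = False -> False = True
(((Q -> P) & Q) ^ ((Q & P) <-> U)) | (~((Q <-> P) -> U) -> P) = False | True = True
U -> ((((Q -> P) & Q) ^ ((Q & P) <-> U)) | (~((Q <-> P) -> U) -> P)) = True -> True = True

True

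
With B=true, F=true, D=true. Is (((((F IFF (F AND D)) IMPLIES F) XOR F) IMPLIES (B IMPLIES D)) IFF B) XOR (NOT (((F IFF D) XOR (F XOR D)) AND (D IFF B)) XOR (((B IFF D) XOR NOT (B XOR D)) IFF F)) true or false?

F AND D = true AND true = true
F IFF (F AND D) = true IFF true = true
(F IFF (F AND D)) IMPLIES F = true IMPLIES true = true
((F IFF (F AND D)) IMPLIES F) XOR F = true XOR true = false
B IMPLIES D = true IMPLIES true = true
(((F IFF (F AND D)) IMPLIES F) XOR F) IMPLIES (B IMPLIES D) = false IMPLIES true = true
((((F IFF (F AND D)) IMPLIES F) XOR F) IMPLIES (B IMPLIES D)) IFF B = true IFF true = true
F IFF D = true IFF true = true
F XOR D = true XOR true = false
(F IFF D) XOR (F XOR D) = true XOR false = true
D IFF B = true IFF true = true
((F IFF D) XOR (F XOR D)) AND (D IFF B) = true AND true = true
NOT (((F IFF D) XOR (F XOR D)) AND (D IFF B)) = NOT true = false
B IFF D = true IFF true = true
B XOR D = true XOR true = false
NOT (B XOR D) = NOT false = true
(B IFF D) XOR NOT (B XOR D) = true XOR true = false
((B IFF D) XOR NOT (B XOR D)) IFF F = false IFF true = false
NOT (((F IFF D) XOR (F XOR D)) AND (D IFF B)) XOR (((B IFF D) XOR NOT (B XOR D)) IFF F) = false XOR false = false
(((((F IFF (F AND D)) IMPLIES F) XOR F) IMPLIES (B IMPLIES D)) IFF B) XOR (NOT (((F IFF D) XOR (F XOR D)) AND (D IFF B)) XOR (((B IFF D) XOR NOT (B XOR D)) IFF F)) = true XOR false = true

true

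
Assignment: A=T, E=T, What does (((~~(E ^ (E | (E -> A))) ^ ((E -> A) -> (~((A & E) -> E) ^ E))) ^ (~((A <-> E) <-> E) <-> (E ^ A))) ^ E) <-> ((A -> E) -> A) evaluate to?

E -> A = T -> T = T
E | (E -> A) = T | T = T
E ^ (E | (E -> A)) = T ^ T = F
~(E ^ (E | (E -> A))) = ~F = T
~~(E ^ (E | (E -> A))) = ~T = F
E -> A = T -> T = T
A & E = T & T = T
(A & E) -> E = T -> T = T
~((A & E) -> E) = ~T = F
~((A & E) -> E) ^ E = F ^ T = T
(E -> A) -> (~((A & E) -> E) ^ E) = T -> T = T
~~(E ^ (E | (E -> A))) ^ ((E -> A) -> (~((A & E) -> E) ^ E)) = F ^ T = T
A <-> E = T <-> T = T
(A <-> E) <-> E = T <-> T = T
~((A <-> E) <-> E) = ~T = F
E ^ A = T ^ T = F
~((A <-> E) <-> E) <-> (E ^ A) = F <-> F = T
(~~(E ^ (E | (E -> A))) ^ ((E -> A) -> (~((A & E) -> E) ^ E))) ^ (~((A <-> E) <-> E) <-> (E ^ A)) = T ^ T = F
((~~(E ^ (E | (E -> A))) ^ ((E -> A) -> (~((A & E) -> E) ^ E))) ^ (~((A <-> E) <-> E) <-> (E ^ A))) ^ E = F ^ T = T
A -> E = T -> T = T
(A -> E) -> A = T -> T = T
(((~~(E ^ (E | (E -> A))) ^ ((E -> A) -> (~((A & E) -> E) ^ E))) ^ (~((A <-> E) <-> E) <-> (E ^ A))) ^ E) <-> ((A -> E) -> A) = T <-> T = T

T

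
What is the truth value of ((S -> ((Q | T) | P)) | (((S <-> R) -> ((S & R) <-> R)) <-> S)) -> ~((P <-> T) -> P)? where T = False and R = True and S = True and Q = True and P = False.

True

Q | T = True | False = True
(Q | T) | P = True | False = True
S -> ((Q | T) | P) = True -> True = True
S <-> R = True <-> True = True
S & R = True & True = True
(S & R) <-> R = True <-> True = True
(S <-> R) -> ((S & R) <-> R) = True -> True = True
((S <-> R) -> ((S & R) <-> R)) <-> S = True <-> True = True
(S -> ((Q | T) | P)) | (((S <-> R) -> ((S & R) <-> R)) <-> S) = True | True = True
P <-> T = False <-> False = True
(P <-> T) -> P = True -> False = False
~((P <-> T) -> P) = ~False = True
((S -> ((Q | T) | P)) | (((S <-> R) -> ((S & R) <-> R)) <-> S)) -> ~((P <-> T) -> P) = True -> True = True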